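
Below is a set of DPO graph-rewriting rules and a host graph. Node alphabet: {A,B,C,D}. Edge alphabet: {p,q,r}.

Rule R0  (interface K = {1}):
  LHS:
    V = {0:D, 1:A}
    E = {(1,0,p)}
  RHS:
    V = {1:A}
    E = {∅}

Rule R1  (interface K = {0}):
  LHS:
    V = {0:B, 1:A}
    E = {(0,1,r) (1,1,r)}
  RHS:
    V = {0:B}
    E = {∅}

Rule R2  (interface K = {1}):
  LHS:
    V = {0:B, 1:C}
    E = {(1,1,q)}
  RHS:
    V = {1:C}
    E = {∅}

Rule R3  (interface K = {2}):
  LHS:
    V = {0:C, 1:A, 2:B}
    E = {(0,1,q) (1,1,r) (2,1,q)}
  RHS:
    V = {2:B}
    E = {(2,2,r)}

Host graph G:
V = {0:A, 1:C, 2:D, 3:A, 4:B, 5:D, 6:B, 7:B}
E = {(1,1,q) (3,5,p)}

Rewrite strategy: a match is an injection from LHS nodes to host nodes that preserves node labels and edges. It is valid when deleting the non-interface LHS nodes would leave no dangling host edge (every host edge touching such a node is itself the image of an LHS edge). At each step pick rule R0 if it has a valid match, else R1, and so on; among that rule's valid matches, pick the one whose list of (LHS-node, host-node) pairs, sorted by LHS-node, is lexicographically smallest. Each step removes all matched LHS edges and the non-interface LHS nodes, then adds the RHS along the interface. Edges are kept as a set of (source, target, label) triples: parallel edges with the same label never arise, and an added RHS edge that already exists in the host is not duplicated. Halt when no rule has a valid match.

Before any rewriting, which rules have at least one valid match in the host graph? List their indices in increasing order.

R0: 1 valid match — {0↦5, 1↦3}
R1: no valid match — LHS pattern not found
R2: 3 valid matches — {0↦4, 1↦1}, {0↦6, 1↦1}, {0↦7, 1↦1}
R3: no valid match — LHS pattern not found

Answer: [R0,R2]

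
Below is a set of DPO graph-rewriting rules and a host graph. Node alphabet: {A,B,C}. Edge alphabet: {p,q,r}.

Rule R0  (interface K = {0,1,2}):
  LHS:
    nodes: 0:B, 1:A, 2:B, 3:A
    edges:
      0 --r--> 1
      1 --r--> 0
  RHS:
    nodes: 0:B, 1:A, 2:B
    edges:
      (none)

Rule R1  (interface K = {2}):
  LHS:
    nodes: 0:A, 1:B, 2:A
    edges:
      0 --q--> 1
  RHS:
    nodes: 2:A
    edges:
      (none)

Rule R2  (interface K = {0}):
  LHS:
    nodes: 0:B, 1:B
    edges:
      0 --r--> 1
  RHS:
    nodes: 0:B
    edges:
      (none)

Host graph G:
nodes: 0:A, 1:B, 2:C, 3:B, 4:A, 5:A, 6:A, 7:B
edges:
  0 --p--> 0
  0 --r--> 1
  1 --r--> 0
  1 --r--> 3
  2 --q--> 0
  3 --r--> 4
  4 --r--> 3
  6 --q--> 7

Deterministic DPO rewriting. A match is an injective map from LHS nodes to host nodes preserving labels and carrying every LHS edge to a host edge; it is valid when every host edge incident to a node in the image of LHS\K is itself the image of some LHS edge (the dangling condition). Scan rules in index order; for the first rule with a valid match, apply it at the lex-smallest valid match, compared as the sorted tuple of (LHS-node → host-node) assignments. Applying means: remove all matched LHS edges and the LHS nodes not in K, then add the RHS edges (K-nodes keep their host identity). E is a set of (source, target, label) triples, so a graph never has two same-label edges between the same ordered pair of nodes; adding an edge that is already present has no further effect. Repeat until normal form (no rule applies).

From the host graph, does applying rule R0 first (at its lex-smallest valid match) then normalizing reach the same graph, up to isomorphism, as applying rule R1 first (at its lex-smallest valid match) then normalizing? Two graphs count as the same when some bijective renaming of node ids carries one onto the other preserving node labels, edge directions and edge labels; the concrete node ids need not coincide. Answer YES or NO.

Answer: YES

Derivation:
branch R0-first: apply at {0↦1, 1↦0, 2↦3, 3↦5} → |E|=6, then 1 more step(s) → NF |V|=5 |E|=5 V={0:A, 1:B, 2:C, 3:B, 4:A} E=0-p->0 1-r->3 2-q->0 3-r->4 4-r->3
branch R1-first: apply at {0↦6, 1↦7, 2↦0} → |E|=7, then 1 more step(s) → NF |V|=5 |E|=5 V={0:A, 1:B, 2:C, 3:B, 4:A} E=0-p->0 1-r->3 2-q->0 3-r->4 4-r->3
graphs isomorphic (equal up to label-preserving node renaming)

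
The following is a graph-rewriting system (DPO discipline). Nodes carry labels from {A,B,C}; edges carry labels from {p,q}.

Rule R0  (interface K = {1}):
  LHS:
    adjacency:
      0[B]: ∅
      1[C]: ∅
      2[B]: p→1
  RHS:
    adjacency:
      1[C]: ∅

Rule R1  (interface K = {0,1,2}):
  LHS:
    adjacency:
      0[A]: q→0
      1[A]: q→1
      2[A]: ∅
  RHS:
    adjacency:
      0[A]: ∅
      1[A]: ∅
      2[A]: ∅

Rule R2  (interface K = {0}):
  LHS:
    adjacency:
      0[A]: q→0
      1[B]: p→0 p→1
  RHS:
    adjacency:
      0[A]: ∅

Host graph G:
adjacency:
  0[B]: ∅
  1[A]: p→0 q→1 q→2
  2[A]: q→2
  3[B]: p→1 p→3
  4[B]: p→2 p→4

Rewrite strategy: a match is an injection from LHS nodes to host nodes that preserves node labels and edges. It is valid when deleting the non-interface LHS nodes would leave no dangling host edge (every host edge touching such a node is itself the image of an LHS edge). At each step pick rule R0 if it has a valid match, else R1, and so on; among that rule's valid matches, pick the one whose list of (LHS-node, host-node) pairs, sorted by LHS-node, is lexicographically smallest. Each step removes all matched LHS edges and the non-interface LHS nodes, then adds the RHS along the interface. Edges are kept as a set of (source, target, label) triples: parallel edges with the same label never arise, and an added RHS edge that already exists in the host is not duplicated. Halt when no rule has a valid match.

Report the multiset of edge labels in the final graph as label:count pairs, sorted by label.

initial: |V|=5 |E|=8  E = 1-p->0 1-q->1 1-q->2 2-q->2 3-p->1 3-p->3 4-p->2 4-p->4
step 1: apply R2 at {0↦1, 1↦3}  → |V|=4 |E|=5  E = 1-p->0 1-q->2 2-q->2 4-p->2 4-p->4
step 2: apply R2 at {0↦2, 1↦4}  → |V|=3 |E|=2  E = 1-p->0 1-q->2
final graph: no rule applies after step 2
NF edges: [(1, 0, 'p'), (1, 2, 'q')]

Answer: p:1 q:1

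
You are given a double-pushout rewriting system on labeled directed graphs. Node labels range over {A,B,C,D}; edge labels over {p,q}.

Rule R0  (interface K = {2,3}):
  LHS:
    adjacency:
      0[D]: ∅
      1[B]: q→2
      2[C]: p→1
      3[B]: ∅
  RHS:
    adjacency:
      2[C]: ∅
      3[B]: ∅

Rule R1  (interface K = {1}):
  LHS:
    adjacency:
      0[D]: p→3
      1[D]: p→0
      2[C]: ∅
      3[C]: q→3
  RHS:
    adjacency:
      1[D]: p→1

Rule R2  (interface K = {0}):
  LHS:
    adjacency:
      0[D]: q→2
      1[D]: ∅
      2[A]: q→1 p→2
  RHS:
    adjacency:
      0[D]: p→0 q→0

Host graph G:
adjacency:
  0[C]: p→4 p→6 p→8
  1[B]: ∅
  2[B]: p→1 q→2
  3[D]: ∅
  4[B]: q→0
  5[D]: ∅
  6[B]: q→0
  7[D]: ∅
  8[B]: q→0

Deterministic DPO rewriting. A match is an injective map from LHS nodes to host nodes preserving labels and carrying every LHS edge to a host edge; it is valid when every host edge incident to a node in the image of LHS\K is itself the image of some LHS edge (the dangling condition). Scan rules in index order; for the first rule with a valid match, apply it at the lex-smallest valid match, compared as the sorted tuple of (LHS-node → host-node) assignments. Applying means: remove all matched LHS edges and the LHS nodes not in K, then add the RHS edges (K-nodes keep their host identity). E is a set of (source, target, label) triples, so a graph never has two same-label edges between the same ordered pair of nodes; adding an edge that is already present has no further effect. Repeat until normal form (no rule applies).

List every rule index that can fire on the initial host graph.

Answer: [R0]

Derivation:
R0: 36 valid matches — {0↦3, 1↦4, 2↦0, 3↦1}, {0↦3, 1↦4, 2↦0, 3↦2}, {0↦3, 1↦4, 2↦0, 3↦6} (+33 more)
R1: no valid match — LHS pattern not found
R2: no valid match — LHS pattern not found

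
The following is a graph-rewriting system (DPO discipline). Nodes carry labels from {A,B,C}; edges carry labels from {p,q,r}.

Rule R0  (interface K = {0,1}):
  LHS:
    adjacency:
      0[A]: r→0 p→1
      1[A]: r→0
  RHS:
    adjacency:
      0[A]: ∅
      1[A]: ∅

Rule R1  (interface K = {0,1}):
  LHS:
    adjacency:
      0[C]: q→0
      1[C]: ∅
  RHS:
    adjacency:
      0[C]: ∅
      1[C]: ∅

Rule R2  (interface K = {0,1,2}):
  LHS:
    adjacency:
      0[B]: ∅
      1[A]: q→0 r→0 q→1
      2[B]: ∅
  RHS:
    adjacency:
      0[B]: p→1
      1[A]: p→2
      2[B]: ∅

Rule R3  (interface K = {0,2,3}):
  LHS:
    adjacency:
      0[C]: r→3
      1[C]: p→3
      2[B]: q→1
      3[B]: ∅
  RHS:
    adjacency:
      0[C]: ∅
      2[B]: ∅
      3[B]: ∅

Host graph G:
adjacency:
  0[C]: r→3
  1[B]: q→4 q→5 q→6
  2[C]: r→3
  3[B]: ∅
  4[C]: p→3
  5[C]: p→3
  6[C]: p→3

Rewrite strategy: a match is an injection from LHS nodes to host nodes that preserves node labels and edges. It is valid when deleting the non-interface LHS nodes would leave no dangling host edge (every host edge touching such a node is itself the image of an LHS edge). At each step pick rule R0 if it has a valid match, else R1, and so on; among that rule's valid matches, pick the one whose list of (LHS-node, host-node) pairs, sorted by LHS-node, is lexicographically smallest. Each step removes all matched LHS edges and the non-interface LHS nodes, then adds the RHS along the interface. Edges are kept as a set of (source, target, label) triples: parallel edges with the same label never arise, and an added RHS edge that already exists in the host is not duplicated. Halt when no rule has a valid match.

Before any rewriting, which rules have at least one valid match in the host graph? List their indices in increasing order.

Answer: [R3]

Rewrite trace:
R0: no valid match — LHS pattern not found
R1: no valid match — LHS pattern not found
R2: no valid match — LHS pattern not found
R3: 6 valid matches — {0↦0, 1↦4, 2↦1, 3↦3}, {0↦0, 1↦5, 2↦1, 3↦3}, {0↦0, 1↦6, 2↦1, 3↦3} (+3 more)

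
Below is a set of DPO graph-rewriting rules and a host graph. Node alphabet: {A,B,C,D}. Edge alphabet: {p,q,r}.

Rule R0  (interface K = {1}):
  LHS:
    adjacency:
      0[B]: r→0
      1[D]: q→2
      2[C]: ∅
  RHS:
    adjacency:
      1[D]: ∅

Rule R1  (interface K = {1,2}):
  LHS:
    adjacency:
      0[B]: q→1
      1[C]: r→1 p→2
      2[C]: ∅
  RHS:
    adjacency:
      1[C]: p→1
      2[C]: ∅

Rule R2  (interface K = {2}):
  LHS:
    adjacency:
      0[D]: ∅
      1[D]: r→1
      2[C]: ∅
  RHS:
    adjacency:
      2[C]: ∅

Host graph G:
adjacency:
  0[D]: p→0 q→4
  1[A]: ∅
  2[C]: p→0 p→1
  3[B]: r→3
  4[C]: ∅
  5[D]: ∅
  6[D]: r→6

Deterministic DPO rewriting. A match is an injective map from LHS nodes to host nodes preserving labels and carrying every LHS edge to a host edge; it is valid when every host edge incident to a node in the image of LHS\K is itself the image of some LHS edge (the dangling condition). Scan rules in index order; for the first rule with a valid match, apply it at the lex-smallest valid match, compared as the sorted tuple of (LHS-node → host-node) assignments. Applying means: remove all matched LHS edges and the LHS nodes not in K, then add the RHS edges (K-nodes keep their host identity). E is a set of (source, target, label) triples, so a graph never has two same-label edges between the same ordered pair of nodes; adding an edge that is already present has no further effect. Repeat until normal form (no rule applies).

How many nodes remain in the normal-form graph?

initial: |V|=7 |E|=6  E = 0-p->0 0-q->4 2-p->0 2-p->1 3-r->3 6-r->6
step 1: apply R0 at {0↦3, 1↦0, 2↦4}  → |V|=5 |E|=4  E = 0-p->0 2-p->0 2-p->1 6-r->6
step 2: apply R2 at {0↦5, 1↦6, 2↦2}  → |V|=3 |E|=3  E = 0-p->0 2-p->0 2-p->1
halt: no rule applies after step 2
NF nodes: {0:D, 1:A, 2:C}

Answer: 3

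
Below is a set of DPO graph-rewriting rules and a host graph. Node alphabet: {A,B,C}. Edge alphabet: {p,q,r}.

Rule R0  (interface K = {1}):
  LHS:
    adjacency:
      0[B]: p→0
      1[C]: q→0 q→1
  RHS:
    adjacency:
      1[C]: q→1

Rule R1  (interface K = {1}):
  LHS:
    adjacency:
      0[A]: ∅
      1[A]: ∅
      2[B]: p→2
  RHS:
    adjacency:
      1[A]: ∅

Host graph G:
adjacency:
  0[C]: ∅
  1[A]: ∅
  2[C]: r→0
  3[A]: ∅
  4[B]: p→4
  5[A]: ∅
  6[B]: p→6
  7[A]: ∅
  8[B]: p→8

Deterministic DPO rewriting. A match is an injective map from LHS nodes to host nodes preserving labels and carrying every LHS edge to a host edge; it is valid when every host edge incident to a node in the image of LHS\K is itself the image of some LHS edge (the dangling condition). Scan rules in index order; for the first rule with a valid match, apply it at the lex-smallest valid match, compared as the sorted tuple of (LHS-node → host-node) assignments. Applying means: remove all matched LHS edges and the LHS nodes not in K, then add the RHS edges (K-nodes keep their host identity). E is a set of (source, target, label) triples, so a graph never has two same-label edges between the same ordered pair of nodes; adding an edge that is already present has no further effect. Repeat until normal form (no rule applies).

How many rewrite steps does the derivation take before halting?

[0] host  ⇒  9 nodes, 4 edges  {2-r->0 4-p->4 6-p->6 8-p->8}
[1] R1 @ {0↦1, 1↦3, 2↦4}  ⇒  7 nodes, 3 edges  {2-r->0 6-p->6 8-p->8}
[2] R1 @ {0↦3, 1↦5, 2↦6}  ⇒  5 nodes, 2 edges  {2-r->0 8-p->8}
[3] R1 @ {0↦5, 1↦7, 2↦8}  ⇒  3 nodes, 1 edges  {2-r->0}
final graph: no rule applies after step 3

Answer: 3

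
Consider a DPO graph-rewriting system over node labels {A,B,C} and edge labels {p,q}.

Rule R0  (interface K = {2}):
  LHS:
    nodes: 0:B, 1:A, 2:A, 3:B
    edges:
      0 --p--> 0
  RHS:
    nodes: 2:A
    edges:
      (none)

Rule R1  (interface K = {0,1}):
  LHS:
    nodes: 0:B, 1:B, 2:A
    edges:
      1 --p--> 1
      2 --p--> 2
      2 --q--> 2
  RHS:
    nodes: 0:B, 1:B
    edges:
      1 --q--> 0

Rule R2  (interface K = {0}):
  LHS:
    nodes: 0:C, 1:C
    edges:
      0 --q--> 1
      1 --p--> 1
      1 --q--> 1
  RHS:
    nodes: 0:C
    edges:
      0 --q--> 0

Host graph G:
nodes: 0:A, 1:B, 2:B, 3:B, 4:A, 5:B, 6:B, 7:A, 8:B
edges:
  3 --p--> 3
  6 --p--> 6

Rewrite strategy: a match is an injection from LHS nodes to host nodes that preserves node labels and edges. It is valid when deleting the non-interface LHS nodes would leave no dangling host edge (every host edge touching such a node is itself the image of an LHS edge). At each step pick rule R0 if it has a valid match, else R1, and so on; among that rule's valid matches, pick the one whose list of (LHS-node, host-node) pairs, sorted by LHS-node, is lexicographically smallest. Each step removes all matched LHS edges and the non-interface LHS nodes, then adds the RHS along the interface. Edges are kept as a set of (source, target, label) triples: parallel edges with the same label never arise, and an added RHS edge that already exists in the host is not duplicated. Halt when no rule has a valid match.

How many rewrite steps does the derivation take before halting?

Answer: 2

Derivation:
initial: |V|=9 |E|=2  E = 3-p->3 6-p->6
step 1: apply R0 at {0↦3, 1↦0, 2↦4, 3↦1}  → |V|=6 |E|=1  E = 6-p->6
step 2: apply R0 at {0↦6, 1↦4, 2↦7, 3↦2}  → |V|=3 |E|=0  E = ∅
final graph: no rule applies after step 2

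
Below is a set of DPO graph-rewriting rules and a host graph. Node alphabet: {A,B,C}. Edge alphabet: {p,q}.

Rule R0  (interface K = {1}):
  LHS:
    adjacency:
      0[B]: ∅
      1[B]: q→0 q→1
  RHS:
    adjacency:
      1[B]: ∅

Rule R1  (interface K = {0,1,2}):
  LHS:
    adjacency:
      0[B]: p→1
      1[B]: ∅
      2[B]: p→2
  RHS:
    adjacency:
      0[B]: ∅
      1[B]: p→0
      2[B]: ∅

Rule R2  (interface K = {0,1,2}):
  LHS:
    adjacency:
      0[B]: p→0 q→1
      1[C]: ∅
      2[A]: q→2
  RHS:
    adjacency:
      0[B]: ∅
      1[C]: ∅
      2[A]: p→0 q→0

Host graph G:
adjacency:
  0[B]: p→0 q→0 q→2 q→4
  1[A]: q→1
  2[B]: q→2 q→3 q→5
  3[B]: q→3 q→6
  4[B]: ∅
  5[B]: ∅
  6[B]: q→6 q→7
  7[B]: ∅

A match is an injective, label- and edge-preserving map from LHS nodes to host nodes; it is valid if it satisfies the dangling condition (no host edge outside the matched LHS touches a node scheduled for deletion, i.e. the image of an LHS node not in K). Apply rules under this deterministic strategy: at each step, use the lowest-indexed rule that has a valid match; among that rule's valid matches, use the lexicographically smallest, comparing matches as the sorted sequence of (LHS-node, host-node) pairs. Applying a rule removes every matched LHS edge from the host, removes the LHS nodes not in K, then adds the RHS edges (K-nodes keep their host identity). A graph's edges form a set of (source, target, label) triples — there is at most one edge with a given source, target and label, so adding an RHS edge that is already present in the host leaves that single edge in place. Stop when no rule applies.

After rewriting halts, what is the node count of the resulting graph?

[0] host  ⇒  8 nodes, 12 edges  {0-p->0 0-q->0 0-q->2 0-q->4 1-q->1 2-q->2 2-q->3 2-q->5 3-q->3 3-q->6 6-q->6 6-q->7}
[1] R0 @ {0↦4, 1↦0}  ⇒  7 nodes, 10 edges  {0-p->0 0-q->2 1-q->1 2-q->2 2-q->3 2-q->5 3-q->3 3-q->6 6-q->6 6-q->7}
[2] R0 @ {0↦5, 1↦2}  ⇒  6 nodes, 8 edges  {0-p->0 0-q->2 1-q->1 2-q->3 3-q->3 3-q->6 6-q->6 6-q->7}
[3] R0 @ {0↦7, 1↦6}  ⇒  5 nodes, 6 edges  {0-p->0 0-q->2 1-q->1 2-q->3 3-q->3 3-q->6}
[4] R0 @ {0↦6, 1↦3}  ⇒  4 nodes, 4 edges  {0-p->0 0-q->2 1-q->1 2-q->3}
final graph: no rule applies after step 4
NF nodes: {0:B, 1:A, 2:B, 3:B}

Answer: 4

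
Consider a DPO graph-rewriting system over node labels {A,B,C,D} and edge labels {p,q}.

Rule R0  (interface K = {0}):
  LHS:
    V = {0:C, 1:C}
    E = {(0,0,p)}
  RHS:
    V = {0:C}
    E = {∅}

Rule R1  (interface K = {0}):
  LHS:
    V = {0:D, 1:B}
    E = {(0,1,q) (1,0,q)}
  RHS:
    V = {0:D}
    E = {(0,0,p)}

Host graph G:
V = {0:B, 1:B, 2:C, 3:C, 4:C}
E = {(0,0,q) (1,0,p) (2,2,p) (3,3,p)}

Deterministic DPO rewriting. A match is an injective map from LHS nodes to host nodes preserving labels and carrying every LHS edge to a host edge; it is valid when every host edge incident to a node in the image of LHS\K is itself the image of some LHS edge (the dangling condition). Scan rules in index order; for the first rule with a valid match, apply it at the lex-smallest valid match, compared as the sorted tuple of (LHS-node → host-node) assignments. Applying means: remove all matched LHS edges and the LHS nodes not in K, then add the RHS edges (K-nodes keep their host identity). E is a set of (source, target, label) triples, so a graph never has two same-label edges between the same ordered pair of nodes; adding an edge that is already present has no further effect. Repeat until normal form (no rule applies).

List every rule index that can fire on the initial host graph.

R0: 2 valid matches — {0↦2, 1↦4}, {0↦3, 1↦4}
R1: no valid match — LHS pattern not found

Answer: [R0]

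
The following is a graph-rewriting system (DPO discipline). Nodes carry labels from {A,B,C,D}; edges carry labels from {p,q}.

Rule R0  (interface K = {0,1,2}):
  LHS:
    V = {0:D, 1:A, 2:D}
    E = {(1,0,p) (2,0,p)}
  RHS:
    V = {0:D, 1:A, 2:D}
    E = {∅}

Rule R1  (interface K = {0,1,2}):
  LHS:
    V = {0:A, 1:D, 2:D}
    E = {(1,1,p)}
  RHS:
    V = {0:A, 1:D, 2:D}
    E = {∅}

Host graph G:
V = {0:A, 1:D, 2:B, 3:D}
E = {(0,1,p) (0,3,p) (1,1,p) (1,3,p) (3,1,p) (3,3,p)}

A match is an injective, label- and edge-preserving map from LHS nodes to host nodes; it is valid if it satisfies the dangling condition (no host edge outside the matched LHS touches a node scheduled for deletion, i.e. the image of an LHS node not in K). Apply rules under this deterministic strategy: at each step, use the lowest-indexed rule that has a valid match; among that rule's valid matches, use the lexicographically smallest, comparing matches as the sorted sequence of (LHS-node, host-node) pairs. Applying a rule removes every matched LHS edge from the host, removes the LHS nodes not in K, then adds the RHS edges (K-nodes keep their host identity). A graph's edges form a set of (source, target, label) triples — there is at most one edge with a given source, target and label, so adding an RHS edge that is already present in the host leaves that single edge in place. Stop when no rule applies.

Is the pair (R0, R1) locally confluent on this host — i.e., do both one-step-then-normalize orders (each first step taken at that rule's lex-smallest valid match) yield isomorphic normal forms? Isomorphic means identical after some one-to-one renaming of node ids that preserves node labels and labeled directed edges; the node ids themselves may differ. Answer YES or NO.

Answer: YES

Steps:
branch R0-first: apply at {0↦1, 1↦0, 2↦3} → |E|=4, then 3 more step(s) → NF |V|=4 |E|=0 V={0:A, 1:D, 2:B, 3:D} E=∅
branch R1-first: apply at {0↦0, 1↦1, 2↦3} → |E|=5, then 3 more step(s) → NF |V|=4 |E|=0 V={0:A, 1:D, 2:B, 3:D} E=∅
graphs isomorphic (equal up to label-preserving node renaming)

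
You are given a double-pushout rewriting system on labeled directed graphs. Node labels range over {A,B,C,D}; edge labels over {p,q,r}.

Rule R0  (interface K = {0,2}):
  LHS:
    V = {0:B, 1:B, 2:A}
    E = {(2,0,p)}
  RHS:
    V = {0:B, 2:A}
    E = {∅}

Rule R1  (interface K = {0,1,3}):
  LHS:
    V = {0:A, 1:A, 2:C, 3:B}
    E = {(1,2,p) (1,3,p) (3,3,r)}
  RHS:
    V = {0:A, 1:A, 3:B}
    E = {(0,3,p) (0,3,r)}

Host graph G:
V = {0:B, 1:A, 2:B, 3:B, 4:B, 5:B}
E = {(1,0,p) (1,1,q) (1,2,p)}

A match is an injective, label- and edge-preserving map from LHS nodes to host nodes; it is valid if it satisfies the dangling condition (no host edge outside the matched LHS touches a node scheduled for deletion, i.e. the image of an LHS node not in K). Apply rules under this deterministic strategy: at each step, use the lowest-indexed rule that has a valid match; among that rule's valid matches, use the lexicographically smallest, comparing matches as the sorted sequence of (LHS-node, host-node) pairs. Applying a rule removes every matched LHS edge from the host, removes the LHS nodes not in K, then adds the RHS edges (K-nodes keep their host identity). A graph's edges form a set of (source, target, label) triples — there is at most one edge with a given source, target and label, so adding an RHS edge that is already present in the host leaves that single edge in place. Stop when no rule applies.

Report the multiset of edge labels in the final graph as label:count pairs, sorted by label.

Answer: q:1

Derivation:
[0] host  ⇒  6 nodes, 3 edges  {1-p->0 1-q->1 1-p->2}
[1] R0 @ {0↦0, 1↦3, 2↦1}  ⇒  5 nodes, 2 edges  {1-q->1 1-p->2}
[2] R0 @ {0↦2, 1↦0, 2↦1}  ⇒  4 nodes, 1 edges  {1-q->1}
halt: no rule applies after step 2
NF edges: [(1, 1, 'q')]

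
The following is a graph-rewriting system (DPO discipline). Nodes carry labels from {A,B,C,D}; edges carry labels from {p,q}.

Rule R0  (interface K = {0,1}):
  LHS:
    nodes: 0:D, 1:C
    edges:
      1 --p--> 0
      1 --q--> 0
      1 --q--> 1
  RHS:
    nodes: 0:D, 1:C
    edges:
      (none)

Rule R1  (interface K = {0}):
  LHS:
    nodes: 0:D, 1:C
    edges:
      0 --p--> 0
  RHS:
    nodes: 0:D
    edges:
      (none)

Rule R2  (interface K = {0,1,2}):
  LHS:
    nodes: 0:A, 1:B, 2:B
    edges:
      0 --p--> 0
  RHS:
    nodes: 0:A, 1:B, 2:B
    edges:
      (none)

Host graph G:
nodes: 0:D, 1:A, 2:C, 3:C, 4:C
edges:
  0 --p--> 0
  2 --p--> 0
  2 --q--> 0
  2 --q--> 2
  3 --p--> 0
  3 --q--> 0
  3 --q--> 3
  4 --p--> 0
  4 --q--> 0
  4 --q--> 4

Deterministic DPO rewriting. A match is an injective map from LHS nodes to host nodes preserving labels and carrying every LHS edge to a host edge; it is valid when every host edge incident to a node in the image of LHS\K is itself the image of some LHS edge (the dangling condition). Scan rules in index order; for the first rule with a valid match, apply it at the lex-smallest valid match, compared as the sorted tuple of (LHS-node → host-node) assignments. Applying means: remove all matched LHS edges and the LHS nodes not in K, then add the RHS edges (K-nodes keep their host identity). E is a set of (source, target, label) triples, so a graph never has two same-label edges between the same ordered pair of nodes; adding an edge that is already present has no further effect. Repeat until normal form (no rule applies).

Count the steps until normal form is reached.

initial: |V|=5 |E|=10  E = 0-p->0 2-p->0 2-q->0 2-q->2 3-p->0 3-q->0 3-q->3 4-p->0 4-q->0 4-q->4
step 1: apply R0 at {0↦0, 1↦2}  → |V|=5 |E|=7  E = 0-p->0 3-p->0 3-q->0 3-q->3 4-p->0 4-q->0 4-q->4
step 2: apply R0 at {0↦0, 1↦3}  → |V|=5 |E|=4  E = 0-p->0 4-p->0 4-q->0 4-q->4
step 3: apply R0 at {0↦0, 1↦4}  → |V|=5 |E|=1  E = 0-p->0
step 4: apply R1 at {0↦0, 1↦2}  → |V|=4 |E|=0  E = ∅
halt: no rule applies after step 4

Answer: 4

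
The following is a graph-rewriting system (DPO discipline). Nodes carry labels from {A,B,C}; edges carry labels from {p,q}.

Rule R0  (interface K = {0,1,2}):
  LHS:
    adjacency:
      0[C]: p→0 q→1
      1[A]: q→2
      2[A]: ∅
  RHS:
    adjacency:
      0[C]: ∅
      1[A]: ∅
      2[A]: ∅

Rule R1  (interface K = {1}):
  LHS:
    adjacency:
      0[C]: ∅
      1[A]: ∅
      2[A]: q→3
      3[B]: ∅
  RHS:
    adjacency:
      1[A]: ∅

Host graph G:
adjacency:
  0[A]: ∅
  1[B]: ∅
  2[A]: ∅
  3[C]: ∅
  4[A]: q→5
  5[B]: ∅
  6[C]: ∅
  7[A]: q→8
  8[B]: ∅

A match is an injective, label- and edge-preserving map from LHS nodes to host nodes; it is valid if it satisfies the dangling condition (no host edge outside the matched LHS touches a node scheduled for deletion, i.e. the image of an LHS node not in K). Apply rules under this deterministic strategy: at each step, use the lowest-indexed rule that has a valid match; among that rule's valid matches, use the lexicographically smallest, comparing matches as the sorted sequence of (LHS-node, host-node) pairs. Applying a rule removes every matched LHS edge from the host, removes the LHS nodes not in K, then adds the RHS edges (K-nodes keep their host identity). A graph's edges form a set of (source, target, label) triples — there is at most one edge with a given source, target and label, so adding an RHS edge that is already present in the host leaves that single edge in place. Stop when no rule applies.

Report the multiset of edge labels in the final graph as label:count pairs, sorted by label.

Answer: (no edges)

Derivation:
initial: |V|=9 |E|=2  E = 4-q->5 7-q->8
step 1: apply R1 at {0↦3, 1↦0, 2↦4, 3↦5}  → |V|=6 |E|=1  E = 7-q->8
step 2: apply R1 at {0↦6, 1↦0, 2↦7, 3↦8}  → |V|=3 |E|=0  E = ∅
final graph: no rule applies after step 2
NF edges: []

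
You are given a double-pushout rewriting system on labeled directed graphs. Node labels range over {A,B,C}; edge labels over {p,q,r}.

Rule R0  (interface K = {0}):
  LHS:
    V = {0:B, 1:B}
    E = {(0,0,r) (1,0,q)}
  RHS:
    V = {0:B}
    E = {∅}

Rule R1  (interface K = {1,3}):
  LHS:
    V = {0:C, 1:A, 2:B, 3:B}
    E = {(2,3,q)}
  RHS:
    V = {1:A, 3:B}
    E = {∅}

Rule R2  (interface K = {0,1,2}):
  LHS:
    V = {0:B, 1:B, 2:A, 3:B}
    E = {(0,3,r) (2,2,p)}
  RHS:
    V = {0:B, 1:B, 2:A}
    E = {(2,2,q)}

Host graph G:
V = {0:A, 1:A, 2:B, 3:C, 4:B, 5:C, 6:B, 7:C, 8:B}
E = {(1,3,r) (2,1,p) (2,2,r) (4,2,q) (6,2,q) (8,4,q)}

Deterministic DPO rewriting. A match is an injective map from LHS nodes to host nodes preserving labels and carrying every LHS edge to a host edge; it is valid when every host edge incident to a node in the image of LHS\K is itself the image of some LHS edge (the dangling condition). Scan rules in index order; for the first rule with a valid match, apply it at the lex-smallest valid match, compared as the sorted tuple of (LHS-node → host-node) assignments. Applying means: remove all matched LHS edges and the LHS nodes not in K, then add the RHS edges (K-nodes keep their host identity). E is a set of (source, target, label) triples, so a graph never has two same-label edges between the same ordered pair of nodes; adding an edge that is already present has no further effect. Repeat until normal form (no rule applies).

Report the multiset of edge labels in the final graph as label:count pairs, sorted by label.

Answer: p:1 r:1

Rewrite trace:
start.  V:9 E:6  edges: 1-r->3 2-p->1 2-r->2 4-q->2 6-q->2 8-q->4
1. fire R0 via {0↦2, 1↦6}  →  V:8 E:4  edges: 1-r->3 2-p->1 4-q->2 8-q->4
2. fire R1 via {0↦5, 1↦0, 2↦8, 3↦4}  →  V:6 E:3  edges: 1-r->3 2-p->1 4-q->2
3. fire R1 via {0↦7, 1↦0, 2↦4, 3↦2}  →  V:4 E:2  edges: 1-r->3 2-p->1
normal form: no rule applies after step 3
NF edges: [(1, 3, 'r'), (2, 1, 'p')]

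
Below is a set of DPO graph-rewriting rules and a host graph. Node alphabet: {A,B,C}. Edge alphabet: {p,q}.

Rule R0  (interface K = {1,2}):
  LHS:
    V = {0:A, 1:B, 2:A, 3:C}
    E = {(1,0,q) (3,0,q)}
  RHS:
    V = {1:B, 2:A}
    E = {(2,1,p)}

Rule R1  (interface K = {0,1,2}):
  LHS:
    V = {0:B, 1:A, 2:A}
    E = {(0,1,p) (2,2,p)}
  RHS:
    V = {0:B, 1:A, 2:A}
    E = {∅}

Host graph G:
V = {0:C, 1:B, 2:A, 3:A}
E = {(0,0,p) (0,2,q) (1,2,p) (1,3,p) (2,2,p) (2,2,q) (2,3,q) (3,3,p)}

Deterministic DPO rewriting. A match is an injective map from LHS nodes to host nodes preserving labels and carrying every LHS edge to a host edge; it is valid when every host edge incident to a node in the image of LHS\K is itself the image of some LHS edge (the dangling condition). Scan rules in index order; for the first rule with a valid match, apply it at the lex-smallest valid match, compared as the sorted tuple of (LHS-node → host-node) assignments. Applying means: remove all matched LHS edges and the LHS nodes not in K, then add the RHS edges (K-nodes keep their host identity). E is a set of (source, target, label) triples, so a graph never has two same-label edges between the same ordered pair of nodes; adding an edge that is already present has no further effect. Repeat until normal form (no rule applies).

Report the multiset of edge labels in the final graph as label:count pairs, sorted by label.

[0] host  ⇒  4 nodes, 8 edges  {0-p->0 0-q->2 1-p->2 1-p->3 2-p->2 2-q->2 2-q->3 3-p->3}
[1] R1 @ {0↦1, 1↦2, 2↦3}  ⇒  4 nodes, 6 edges  {0-p->0 0-q->2 1-p->3 2-p->2 2-q->2 2-q->3}
[2] R1 @ {0↦1, 1↦3, 2↦2}  ⇒  4 nodes, 4 edges  {0-p->0 0-q->2 2-q->2 2-q->3}
normal form: no rule applies after step 2
NF edges: [(0, 0, 'p'), (0, 2, 'q'), (2, 2, 'q'), (2, 3, 'q')]

Answer: p:1 q:3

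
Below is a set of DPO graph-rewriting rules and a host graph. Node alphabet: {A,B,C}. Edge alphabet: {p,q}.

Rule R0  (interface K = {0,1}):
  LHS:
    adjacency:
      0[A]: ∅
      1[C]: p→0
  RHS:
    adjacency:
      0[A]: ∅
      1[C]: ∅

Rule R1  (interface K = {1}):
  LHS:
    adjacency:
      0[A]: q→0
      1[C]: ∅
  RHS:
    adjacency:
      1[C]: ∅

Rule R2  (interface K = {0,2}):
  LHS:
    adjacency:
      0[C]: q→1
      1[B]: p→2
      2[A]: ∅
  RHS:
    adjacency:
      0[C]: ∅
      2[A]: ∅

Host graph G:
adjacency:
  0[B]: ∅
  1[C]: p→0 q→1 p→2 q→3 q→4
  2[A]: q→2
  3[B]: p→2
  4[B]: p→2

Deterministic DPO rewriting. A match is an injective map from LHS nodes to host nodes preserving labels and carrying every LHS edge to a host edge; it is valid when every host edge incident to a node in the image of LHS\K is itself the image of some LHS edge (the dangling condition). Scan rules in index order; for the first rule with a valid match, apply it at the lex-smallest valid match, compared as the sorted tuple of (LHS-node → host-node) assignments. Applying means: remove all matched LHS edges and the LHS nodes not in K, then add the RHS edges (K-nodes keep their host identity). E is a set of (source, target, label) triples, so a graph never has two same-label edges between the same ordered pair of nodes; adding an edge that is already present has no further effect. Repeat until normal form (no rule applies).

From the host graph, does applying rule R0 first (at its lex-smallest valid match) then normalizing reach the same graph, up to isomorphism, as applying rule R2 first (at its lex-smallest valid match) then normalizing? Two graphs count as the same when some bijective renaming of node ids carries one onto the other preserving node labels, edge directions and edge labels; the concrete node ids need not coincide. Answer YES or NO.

branch R0-first: apply at {0↦2, 1↦1} → |E|=7, then 3 more step(s) → NF |V|=2 |E|=2 V={0:B, 1:C} E=1-p->0 1-q->1
branch R2-first: apply at {0↦1, 1↦3, 2↦2} → |E|=6, then 3 more step(s) → NF |V|=2 |E|=2 V={0:B, 1:C} E=1-p->0 1-q->1
graphs isomorphic (equal up to label-preserving node renaming)

Answer: YES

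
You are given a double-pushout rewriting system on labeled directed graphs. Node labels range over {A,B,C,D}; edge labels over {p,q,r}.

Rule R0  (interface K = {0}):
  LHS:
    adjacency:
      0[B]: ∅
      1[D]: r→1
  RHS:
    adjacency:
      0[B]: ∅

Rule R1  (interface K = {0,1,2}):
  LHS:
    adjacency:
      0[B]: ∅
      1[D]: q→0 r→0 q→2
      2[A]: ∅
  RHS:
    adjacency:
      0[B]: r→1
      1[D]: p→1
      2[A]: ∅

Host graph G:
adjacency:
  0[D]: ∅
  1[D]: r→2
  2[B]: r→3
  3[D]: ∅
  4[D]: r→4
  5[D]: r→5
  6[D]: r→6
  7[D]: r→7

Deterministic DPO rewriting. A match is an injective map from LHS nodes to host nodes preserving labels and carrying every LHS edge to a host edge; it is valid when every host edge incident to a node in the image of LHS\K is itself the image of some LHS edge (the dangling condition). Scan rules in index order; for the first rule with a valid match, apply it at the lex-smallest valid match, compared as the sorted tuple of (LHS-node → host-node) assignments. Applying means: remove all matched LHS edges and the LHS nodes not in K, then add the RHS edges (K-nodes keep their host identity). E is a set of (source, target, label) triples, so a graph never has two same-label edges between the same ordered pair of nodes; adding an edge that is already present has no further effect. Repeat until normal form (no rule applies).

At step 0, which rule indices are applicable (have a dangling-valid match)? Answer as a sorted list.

Answer: [R0]

Steps:
R0: 4 valid matches — {0↦2, 1↦4}, {0↦2, 1↦5}, {0↦2, 1↦6} (+1 more)
R1: no valid match — LHS pattern not found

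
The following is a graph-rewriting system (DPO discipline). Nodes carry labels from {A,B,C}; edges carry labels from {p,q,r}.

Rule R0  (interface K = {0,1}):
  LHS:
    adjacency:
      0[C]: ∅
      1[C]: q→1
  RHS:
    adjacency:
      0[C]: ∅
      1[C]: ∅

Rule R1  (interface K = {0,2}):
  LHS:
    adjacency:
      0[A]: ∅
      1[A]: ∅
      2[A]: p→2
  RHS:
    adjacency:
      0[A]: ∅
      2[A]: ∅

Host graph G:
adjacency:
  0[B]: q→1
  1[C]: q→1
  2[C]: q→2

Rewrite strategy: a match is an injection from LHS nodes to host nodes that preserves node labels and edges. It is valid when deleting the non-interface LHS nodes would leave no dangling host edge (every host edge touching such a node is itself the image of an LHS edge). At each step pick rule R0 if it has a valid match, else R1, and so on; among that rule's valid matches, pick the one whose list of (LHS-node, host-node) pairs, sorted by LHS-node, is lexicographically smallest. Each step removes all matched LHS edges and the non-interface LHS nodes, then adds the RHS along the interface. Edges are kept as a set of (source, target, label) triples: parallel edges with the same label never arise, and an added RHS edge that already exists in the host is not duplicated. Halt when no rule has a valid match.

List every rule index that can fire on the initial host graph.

R0: 2 valid matches — {0↦1, 1↦2}, {0↦2, 1↦1}
R1: no valid match — LHS pattern not found

Answer: [R0]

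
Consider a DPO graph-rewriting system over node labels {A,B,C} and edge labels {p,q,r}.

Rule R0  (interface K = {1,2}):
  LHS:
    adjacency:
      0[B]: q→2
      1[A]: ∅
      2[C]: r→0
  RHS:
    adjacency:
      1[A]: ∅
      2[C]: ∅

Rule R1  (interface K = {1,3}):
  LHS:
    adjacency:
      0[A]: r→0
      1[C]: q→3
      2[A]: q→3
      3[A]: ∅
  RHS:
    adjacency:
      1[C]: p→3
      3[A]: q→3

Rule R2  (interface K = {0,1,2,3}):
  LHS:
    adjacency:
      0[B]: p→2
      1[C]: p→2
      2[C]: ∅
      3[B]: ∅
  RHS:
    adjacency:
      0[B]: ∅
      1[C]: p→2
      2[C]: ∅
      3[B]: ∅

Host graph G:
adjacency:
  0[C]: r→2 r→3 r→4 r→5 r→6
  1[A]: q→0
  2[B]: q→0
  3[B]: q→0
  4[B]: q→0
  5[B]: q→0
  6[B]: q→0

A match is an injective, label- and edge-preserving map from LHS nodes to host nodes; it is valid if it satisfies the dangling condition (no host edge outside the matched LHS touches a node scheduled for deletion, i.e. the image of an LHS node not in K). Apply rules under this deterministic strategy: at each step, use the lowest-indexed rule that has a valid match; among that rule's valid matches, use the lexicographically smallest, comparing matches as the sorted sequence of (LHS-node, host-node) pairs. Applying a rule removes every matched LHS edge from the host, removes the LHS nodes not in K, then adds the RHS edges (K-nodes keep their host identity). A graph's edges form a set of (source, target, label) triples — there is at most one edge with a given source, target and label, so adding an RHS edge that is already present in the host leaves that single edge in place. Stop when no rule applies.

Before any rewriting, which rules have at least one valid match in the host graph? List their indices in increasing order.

R0: 5 valid matches — {0↦2, 1↦1, 2↦0}, {0↦3, 1↦1, 2↦0}, {0↦4, 1↦1, 2↦0} (+2 more)
R1: no valid match — LHS pattern not found
R2: no valid match — LHS pattern not found

Answer: [R0]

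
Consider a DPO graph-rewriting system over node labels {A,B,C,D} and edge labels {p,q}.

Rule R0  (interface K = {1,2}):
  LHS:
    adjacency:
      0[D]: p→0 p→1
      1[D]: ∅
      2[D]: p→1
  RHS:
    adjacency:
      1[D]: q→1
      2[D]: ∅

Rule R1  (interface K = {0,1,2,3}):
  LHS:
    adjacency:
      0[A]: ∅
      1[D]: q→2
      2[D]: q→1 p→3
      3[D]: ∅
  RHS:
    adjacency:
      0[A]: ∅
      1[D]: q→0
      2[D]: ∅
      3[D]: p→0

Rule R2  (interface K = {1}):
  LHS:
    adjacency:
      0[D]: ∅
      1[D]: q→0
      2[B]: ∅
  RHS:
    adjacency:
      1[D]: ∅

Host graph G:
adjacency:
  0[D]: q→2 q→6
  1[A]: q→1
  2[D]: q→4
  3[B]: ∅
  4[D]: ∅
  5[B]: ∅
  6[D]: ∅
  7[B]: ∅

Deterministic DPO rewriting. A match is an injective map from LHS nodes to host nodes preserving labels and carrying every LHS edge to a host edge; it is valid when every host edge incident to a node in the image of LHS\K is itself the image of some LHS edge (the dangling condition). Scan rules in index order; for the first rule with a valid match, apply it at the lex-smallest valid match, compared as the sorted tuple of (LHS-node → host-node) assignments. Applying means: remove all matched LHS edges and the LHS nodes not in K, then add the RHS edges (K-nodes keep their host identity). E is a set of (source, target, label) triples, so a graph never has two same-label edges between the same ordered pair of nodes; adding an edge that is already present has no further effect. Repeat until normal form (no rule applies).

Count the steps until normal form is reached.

[0] host  ⇒  8 nodes, 4 edges  {0-q->2 0-q->6 1-q->1 2-q->4}
[1] R2 @ {0↦4, 1↦2, 2↦3}  ⇒  6 nodes, 3 edges  {0-q->2 0-q->6 1-q->1}
[2] R2 @ {0↦2, 1↦0, 2↦5}  ⇒  4 nodes, 2 edges  {0-q->6 1-q->1}
[3] R2 @ {0↦6, 1↦0, 2↦7}  ⇒  2 nodes, 1 edges  {1-q->1}
halt: no rule applies after step 3

Answer: 3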